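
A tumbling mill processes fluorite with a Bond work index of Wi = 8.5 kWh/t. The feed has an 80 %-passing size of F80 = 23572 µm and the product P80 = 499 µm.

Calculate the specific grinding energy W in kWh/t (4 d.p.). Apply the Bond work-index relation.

W = 10 Wi / √P80 − 10 Wi / √F80
1/√499 = 0.044766;  1/√23572 = 0.006513
W = 10·8.5·(0.044766 − 0.006513) = 3.2515 kWh/t

W = 3.2515 kWh/t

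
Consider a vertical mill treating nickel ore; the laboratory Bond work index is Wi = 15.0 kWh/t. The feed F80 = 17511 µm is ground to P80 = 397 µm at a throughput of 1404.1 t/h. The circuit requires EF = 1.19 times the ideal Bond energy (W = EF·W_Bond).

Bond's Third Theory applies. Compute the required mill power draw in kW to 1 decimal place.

P = 10684.8 kW

Bond:  W = 10 Wi (1/√P − 1/√F)
W = 10·15.0·(1/√397 − 1/√17511) = 10·15.0·(0.042632) = 6.3947 kWh/t
W_actual = 1.19 × 6.3947 = 7.6097 kWh/t
P = W·T = 7.6097·1404.1 = 10684.8 kW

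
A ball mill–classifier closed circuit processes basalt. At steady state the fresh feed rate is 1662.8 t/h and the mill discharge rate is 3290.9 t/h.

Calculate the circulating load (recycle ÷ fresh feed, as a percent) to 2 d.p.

M = F + R at steady state, so:
R = M − F = 3290.9 − 1662.8 = 1628.1 t/h
CL = 100·R/F = 100·1628.1/1662.8 = 97.91 %

CL = 97.91 %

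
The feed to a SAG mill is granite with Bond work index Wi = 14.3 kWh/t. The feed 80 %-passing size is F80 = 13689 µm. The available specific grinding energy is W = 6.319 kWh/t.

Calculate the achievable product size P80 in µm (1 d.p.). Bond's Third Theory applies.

W = 10 Wi (1/√P80 − 1/√F80)  [Bond]
P80^-0.5 = F80^-0.5 + W/(10 Wi)
  = 6.3190/(10·14.3) + 1/√13689 = 0.044189 + 0.008547 = 0.052736
P80 = (1/0.052736)² = 18.9624² = 359.57 µm

P80 = 359.6 µm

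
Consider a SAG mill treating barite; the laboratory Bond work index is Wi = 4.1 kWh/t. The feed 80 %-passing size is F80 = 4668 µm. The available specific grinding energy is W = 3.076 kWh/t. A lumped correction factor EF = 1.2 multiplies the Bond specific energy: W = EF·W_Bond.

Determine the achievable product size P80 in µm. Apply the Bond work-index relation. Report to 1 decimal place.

P80 = 168.0 µm

W = 10·Wi·(P80^(-½) − F80^(-½))
W_Bond = W / EF = 3.076 / 1.2 = 2.5633 kWh/t
1/√P80 = 1/√F80 + W_Bond/(10·Wi)
  = 2.5633/(10·4.1) + 1/√4668 = 0.062520 + 0.014636 = 0.077157
P80 = (1/0.077157)² = 12.9606² = 167.98 µm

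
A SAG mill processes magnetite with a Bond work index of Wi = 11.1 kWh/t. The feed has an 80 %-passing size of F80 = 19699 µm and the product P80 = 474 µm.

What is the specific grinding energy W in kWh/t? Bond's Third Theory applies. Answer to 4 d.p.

W = 4.3075 kWh/t

W = 10·Wi·(P80^(-½) − F80^(-½))
1/√474 = 0.045932;  1/√19699 = 0.007125
W = 10·11.1·(0.045932 − 0.007125) = 4.3075 kWh/t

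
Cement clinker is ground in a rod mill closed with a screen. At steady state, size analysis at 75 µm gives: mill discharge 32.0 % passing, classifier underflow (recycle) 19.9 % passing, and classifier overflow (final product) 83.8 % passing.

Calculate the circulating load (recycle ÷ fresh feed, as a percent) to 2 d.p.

Two-product formula at 75 µm:
r = (o − d)/(d − u)
r = (83.8 − 32.0)/(32.0 − 19.9) = 51.8/12.1 = 4.2810
CL = 100·r = 428.10 %

CL = 428.10 %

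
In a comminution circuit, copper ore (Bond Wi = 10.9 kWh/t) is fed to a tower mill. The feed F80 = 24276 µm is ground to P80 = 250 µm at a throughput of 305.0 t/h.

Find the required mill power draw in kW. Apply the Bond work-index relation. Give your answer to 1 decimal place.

P = 1889.2 kW

W_Bond = 10·Wi·(1/√P₈₀ − 1/√F₈₀)
W = 10·10.9·(1/√250 − 1/√24276) = 10·10.9·(0.056827) = 6.1942 kWh/t
P_mill = W·ṁ = 6.1942·305.0 = 1889.2 kW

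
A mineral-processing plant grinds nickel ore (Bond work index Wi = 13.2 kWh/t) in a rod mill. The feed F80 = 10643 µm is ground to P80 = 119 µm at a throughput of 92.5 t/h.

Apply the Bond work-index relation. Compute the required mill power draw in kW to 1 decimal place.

W = 10 Wi / √P80 − 10 Wi / √F80
W = 10·13.2·(1/√119 − 1/√10643) = 10·13.2·(0.081977) = 10.8209 kWh/t
Power = W × throughput = 10.8209 kWh/t × 92.5 t/h = 1000.9 kW

P = 1000.9 kW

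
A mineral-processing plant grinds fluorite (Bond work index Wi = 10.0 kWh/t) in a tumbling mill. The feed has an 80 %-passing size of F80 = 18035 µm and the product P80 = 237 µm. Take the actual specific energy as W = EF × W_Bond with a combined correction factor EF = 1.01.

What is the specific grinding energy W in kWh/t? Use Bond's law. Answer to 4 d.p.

Bond:  W = 10 Wi (1/√P − 1/√F)
1/√237 = 0.064957;  1/√18035 = 0.007446
W = 10·10.0·(0.064957 − 0.007446) = 5.7511 kWh/t
W_actual = 1.01 × 5.7511 = 5.8086 kWh/t

W = 5.8086 kWh/t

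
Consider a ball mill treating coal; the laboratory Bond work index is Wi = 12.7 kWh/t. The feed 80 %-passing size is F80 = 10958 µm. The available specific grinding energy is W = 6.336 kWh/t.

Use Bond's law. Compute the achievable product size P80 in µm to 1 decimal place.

Bond: W = 10·Wi·(1/√P80 − 1/√F80)
P80^-0.5 = F80^-0.5 + W/(10 Wi)
  = 6.3360/(10·12.7) + 1/√10958 = 0.049890 + 0.009553 = 0.059443
P80 = (1/0.059443)² = 16.8229² = 283.01 µm

P80 = 283.0 µm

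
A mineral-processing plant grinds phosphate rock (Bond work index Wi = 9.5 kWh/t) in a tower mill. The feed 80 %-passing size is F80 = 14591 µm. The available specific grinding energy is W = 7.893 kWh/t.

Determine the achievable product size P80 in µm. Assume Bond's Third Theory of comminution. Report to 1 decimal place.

W = 10·Wi·(P80^(-½) − F80^(-½))
⇒ 1/√P80 = W/(10 Wi) + 1/√F80
  = 7.8930/(10·9.5) + 1/√14591 = 0.083084 + 0.008279 = 0.091363
P80 = (1/0.091363)² = 10.9454² = 119.80 µm

P80 = 119.8 µm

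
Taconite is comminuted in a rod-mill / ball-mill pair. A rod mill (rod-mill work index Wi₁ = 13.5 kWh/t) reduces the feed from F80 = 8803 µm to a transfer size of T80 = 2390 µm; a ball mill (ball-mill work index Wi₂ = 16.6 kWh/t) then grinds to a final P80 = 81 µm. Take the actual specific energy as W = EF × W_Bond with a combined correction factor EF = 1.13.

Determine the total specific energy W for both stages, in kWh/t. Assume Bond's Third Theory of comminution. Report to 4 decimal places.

W = 10·Wi·[P80^(−½) − F80^(−½)]
Stage 1 (8803→2390 µm, Wi₁=13.5): W₁ = 10·13.5·(0.020455 − 0.010658) = 1.3226 kWh/t
Stage 2 (2390→81 µm, Wi₂=16.6): W₂ = 10·16.6·(0.111111 − 0.020455) = 15.0489 kWh/t
W = W₁ + W₂ = 1.3226 + 15.0489 = 16.3715 kWh/t
Apply correction: 16.3715 × 1.13 = 18.4998 kWh/t

W = 18.4998 kWh/t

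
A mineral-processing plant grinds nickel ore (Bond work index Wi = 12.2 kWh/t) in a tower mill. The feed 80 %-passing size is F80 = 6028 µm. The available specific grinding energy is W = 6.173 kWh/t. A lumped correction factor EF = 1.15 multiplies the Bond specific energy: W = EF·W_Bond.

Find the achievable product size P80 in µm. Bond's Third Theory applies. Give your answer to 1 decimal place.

P80 = 309.1 µm

W = 10 Wi (P80^-0.5 − F80^-0.5)
W_Bond = W / EF = 6.173 / 1.15 = 5.3678 kWh/t
⇒ 1/√P80 = W_Bond/(10·Wi) + 1/√F80
  = 5.3678/(10·12.2) + 1/√6028 = 0.043999 + 0.012880 = 0.056879
P80 = (1/0.056879)² = 17.5813² = 309.10 µm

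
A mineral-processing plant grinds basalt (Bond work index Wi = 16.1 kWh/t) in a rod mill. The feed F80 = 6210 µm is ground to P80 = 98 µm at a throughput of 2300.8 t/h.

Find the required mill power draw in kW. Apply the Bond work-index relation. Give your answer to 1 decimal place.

P = 32718.3 kW

Bond:  W = 10 Wi (1/√P − 1/√F)
W = 10·16.1·(1/√98 − 1/√6210) = 10·16.1·(0.088325) = 14.2204 kWh/t
Mill draw = 14.2204 × 2300.8 = 32718.3 kW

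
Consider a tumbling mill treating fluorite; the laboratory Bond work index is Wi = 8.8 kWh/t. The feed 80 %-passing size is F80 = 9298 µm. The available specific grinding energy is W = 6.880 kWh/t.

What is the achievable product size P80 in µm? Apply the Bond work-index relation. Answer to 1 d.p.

W = 10 Wi / √P80 − 10 Wi / √F80
1/√P80 = 1/√F80 + W/(10·Wi)
  = 6.8800/(10·8.8) + 1/√9298 = 0.078182 + 0.010371 = 0.088552
P80 = (1/0.088552)² = 11.2927² = 127.53 µm

P80 = 127.5 µm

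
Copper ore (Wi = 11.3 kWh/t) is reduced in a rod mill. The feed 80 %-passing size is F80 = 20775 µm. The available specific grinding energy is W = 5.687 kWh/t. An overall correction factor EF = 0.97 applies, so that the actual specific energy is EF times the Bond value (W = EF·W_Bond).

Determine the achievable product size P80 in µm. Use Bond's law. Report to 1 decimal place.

W = 10 Wi (1/√P80 − 1/√F80)  [Bond]
W_Bond = W / EF = 5.687 / 0.97 = 5.8629 kWh/t
⇒ 1/√P80 = W_Bond/(10 Wi) + 1/√F80
  = 5.8629/(10·11.3) + 1/√20775 = 0.051884 + 0.006938 = 0.058822
P80 = (1/0.058822)² = 17.0005² = 289.02 µm

P80 = 289.0 µm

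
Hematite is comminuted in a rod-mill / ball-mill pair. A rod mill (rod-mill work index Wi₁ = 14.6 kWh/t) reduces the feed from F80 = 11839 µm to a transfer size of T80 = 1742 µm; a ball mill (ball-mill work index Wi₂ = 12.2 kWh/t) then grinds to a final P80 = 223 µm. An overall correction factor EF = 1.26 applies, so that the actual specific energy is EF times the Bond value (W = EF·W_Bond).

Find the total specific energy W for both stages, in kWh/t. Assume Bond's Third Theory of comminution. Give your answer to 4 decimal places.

Bond:  W = 10 Wi (1/√P − 1/√F)
Stage 1 (11839→1742 µm, Wi₁=14.6): W₁ = 10·14.6·(0.023959 − 0.009191) = 2.1562 kWh/t
Stage 2 (1742→223 µm, Wi₂=12.2): W₂ = 10·12.2·(0.066965 − 0.023959) = 5.2467 kWh/t
W = W₁ + W₂ = 2.1562 + 5.2467 = 7.4029 kWh/t
With EF = 1.26: W = 7.4029·1.26 = 9.3277 kWh/t

W = 9.3277 kWh/t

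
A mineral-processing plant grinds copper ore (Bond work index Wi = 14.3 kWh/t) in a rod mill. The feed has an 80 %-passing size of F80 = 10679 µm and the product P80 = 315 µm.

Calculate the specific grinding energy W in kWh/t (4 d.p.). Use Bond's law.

W = 10·Wi·(P80^(-½) − F80^(-½))
1/√315 = 0.056344;  1/√10679 = 0.009677
W = 10·14.3·(0.056344 − 0.009677) = 6.6733 kWh/t

W = 6.6733 kWh/t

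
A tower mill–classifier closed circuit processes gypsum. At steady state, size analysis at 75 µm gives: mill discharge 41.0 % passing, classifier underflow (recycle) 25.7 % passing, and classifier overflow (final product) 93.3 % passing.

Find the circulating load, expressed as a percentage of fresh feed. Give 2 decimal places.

Mass balance on the −75 µm fraction:
(1+r)·d = r·u + o ⇒ r = (o−d)/(d−u)
r = (93.3 − 41.0)/(41.0 − 25.7) = 52.3/15.3 = 3.4183
CL = 100·r = 341.83 %

CL = 341.83 %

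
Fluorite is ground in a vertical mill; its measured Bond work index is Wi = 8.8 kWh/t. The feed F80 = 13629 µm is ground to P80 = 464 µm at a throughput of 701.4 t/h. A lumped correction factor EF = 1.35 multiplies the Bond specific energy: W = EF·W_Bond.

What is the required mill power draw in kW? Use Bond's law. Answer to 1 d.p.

W_Bond = 10·Wi·(1/√P₈₀ − 1/√F₈₀)
W = 10·8.8·(1/√464 − 1/√13629) = 10·8.8·(0.037858) = 3.3315 kWh/t
With EF = 1.35: W = 3.3315·1.35 = 4.4975 kWh/t
Mill draw = 4.4975 × 701.4 = 3154.6 kW

P = 3154.6 kW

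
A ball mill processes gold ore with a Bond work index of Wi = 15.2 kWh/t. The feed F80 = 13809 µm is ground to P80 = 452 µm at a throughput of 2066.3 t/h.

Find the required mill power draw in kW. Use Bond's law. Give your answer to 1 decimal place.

W_Bond = 10·Wi·(1/√P₈₀ − 1/√F₈₀)
W = 10·15.2·(1/√452 − 1/√13809) = 10·15.2·(0.038526) = 5.8560 kWh/t
Mill draw = 5.8560 × 2066.3 = 12100.2 kW

P = 12100.2 kW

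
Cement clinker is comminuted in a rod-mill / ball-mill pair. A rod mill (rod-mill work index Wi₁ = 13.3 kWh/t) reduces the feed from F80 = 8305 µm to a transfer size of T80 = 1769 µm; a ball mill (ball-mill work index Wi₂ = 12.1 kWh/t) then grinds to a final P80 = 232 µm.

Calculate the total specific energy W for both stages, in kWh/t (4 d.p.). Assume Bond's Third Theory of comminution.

W = 6.7699 kWh/t

W_Bond = 10·Wi·(1/√P₈₀ − 1/√F₈₀)
Stage 1 (8305→1769 µm, Wi₁=13.3): W₁ = 10·13.3·(0.023776 − 0.010973) = 1.7028 kWh/t
Stage 2 (1769→232 µm, Wi₂=12.1): W₂ = 10·12.1·(0.065653 − 0.023776) = 5.0672 kWh/t
W = W₁ + W₂ = 1.7028 + 5.0672 = 6.7699 kWh/t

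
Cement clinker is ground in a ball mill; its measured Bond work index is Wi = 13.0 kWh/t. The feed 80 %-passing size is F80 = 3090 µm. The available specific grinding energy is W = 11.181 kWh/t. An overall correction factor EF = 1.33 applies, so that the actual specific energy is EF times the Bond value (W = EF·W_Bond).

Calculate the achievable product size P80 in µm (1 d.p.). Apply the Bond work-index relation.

W = 10·Wi·(P80^(-½) − F80^(-½))
W_Bond = W / EF = 11.181 / 1.33 = 8.4068 kWh/t
P80^(−½) = W_Bond/(10 Wi) + F80^(−½)
  = 8.4068/(10·13.0) + 1/√3090 = 0.064667 + 0.017990 = 0.082657
P80 = (1/0.082657)² = 12.0982² = 146.37 µm

P80 = 146.4 µm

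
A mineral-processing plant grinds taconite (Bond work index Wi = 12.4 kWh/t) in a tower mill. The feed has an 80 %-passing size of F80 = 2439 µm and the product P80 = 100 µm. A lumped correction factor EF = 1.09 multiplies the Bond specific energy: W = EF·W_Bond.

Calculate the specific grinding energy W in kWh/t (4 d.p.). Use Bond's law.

Bond:  W = 10 Wi (1/√P − 1/√F)
1/√100 = 0.100000;  1/√2439 = 0.020249
W = 10·12.4·(0.100000 − 0.020249) = 9.8892 kWh/t
With EF = 1.09: W = 9.8892·1.09 = 10.7792 kWh/t

W = 10.7792 kWh/t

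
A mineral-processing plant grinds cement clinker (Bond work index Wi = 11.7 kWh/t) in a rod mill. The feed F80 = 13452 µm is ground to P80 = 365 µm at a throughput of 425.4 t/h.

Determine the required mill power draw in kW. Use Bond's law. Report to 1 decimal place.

W = 10 Wi (1/√P80 − 1/√F80)  [Bond]
W = 10·11.7·(1/√365 − 1/√13452) = 10·11.7·(0.043720) = 5.1153 kWh/t
Mill draw = 5.1153 × 425.4 = 2176.0 kW

P = 2176.0 kW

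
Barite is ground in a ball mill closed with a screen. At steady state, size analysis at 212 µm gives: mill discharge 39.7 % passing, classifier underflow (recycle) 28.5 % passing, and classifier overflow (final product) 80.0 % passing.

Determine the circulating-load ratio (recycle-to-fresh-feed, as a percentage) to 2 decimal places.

Classifier node, passing 212 µm:
(1+r)·d = r·u + o ⇒ r = (o−d)/(d−u)
r = (80.0 − 39.7)/(39.7 − 28.5) = 40.3/11.2 = 3.5982
CL = 100·r = 359.82 %

CL = 359.82 %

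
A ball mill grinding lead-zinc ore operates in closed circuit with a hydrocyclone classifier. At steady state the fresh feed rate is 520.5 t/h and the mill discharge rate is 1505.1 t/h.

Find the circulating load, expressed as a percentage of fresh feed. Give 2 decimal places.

CL = 189.16 %

Discharge = new feed + return, hence
R = M − F = 1505.1 − 520.5 = 984.6 t/h
CL = 100·R/F = 100·984.6/520.5 = 189.16 %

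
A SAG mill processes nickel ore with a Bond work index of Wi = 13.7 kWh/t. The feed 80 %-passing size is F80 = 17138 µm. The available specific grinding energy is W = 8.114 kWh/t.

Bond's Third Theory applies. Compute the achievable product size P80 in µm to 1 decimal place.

W = 10·Wi·[P80^(−½) − F80^(−½)]
1/√P80 = 1/√F80 + W/(10·Wi)
  = 8.1140/(10·13.7) + 1/√17138 = 0.059226 + 0.007639 = 0.066865
P80 = (1/0.066865)² = 14.9555² = 223.67 µm

P80 = 223.7 µm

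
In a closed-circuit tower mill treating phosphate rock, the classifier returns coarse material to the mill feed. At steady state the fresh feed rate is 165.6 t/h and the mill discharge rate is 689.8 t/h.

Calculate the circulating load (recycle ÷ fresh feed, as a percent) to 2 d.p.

Steady state: M = F + R.
R = M − F = 689.8 − 165.6 = 524.2 t/h
CL = 100·R/F = 100·524.2/165.6 = 316.55 %

CL = 316.55 %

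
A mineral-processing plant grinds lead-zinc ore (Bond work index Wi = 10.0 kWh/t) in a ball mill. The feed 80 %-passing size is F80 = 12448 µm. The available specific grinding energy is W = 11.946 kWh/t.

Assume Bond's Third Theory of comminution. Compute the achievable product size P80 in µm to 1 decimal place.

W = 10·Wi·(P80^(-½) − F80^(-½))
⇒ 1/√P80 = W/(10·Wi) + 1/√F80
  = 11.9460/(10·10.0) + 1/√12448 = 0.119460 + 0.008963 = 0.128423
P80 = (1/0.128423)² = 7.7868² = 60.63 µm

P80 = 60.6 µm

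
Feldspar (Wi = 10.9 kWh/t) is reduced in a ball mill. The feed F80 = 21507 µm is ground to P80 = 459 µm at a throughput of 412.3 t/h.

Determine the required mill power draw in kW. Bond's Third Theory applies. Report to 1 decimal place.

P = 1791.2 kW

W_Bond = 10·Wi·(1/√P₈₀ − 1/√F₈₀)
W = 10·10.9·(1/√459 − 1/√21507) = 10·10.9·(0.039857) = 4.3444 kWh/t
P_mill = W·ṁ = 4.3444·412.3 = 1791.2 kW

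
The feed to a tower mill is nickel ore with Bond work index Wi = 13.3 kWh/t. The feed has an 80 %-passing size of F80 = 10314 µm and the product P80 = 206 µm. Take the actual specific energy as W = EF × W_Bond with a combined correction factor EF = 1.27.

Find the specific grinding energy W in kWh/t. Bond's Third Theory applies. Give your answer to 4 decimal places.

W = 10·Wi·(P80^(-½) − F80^(-½))
1/√206 = 0.069673;  1/√10314 = 0.009847
W = 10·13.3·(0.069673 − 0.009847) = 7.9570 kWh/t
W_actual = 1.27 × 7.9570 = 10.1053 kWh/t

W = 10.1053 kWh/t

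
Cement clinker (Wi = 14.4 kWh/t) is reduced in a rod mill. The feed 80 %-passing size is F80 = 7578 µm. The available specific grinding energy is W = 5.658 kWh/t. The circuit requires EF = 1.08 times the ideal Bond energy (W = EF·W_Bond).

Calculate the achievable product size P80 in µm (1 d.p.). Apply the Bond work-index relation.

Bond: W = 10·Wi·(1/√P80 − 1/√F80)
W_Bond = W / EF = 5.658 / 1.08 = 5.2389 kWh/t
⇒ 1/√P80 = W_Bond/(10·Wi) + 1/√F80
  = 5.2389/(10·14.4) + 1/√7578 = 0.036381 + 0.011487 = 0.047869
P80 = (1/0.047869)² = 20.8905² = 436.41 µm

P80 = 436.4 µm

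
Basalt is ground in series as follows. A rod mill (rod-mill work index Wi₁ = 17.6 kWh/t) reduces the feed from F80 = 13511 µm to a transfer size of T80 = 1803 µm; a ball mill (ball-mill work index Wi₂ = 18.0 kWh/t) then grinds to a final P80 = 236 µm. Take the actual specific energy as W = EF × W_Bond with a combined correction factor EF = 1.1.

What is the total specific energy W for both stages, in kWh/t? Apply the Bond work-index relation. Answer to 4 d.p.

Bond: W = 10·Wi·(1/√P80 − 1/√F80)
Stage 1 (13511→1803 µm, Wi₁=17.6): W₁ = 10·17.6·(0.023551 − 0.008603) = 2.6308 kWh/t
Stage 2 (1803→236 µm, Wi₂=18.0): W₂ = 10·18.0·(0.065094 − 0.023551) = 7.4779 kWh/t
W = W₁ + W₂ = 2.6308 + 7.4779 = 10.1086 kWh/t
W_actual = 1.1 × 10.1086 = 11.1195 kWh/t

W = 11.1195 kWh/t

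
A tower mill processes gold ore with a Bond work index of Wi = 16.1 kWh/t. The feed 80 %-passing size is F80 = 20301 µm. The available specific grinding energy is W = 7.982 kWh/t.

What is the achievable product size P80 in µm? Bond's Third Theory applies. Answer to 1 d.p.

W = 10 Wi / √P80 − 10 Wi / √F80
P80^(−½) = W/(10 Wi) + F80^(−½)
  = 7.9820/(10·16.1) + 1/√20301 = 0.049578 + 0.007018 = 0.056596
P80 = (1/0.056596)² = 17.6691² = 312.20 µm

P80 = 312.2 µm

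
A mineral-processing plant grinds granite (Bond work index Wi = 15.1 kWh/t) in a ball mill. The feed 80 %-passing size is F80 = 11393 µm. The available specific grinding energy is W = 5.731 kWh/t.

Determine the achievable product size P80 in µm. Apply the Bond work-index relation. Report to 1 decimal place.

Bond:  W = 10 Wi (1/√P − 1/√F)
P80^-0.5 = F80^-0.5 + W/(10 Wi)
  = 5.7310/(10·15.1) + 1/√11393 = 0.037954 + 0.009369 = 0.047322
P80 = (1/0.047322)² = 21.1317² = 446.55 µm

P80 = 446.5 µm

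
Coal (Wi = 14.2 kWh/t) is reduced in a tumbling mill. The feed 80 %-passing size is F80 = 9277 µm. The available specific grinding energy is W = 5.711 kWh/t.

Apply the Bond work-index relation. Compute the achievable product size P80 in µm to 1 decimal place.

Bond: W = 10·Wi·(1/√P80 − 1/√F80)
P80^(−½) = W/(10 Wi) + F80^(−½)
  = 5.7110/(10·14.2) + 1/√9277 = 0.040218 + 0.010382 = 0.050601
P80 = (1/0.050601)² = 19.7626² = 390.56 µm

P80 = 390.6 µm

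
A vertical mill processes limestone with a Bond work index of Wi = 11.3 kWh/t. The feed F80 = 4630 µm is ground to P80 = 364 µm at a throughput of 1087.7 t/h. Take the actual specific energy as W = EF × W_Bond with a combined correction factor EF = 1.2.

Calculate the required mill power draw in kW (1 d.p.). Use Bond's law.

W = 10 Wi (P80^-0.5 − F80^-0.5)
W = 10·11.3·(1/√364 − 1/√4630) = 10·11.3·(0.037718) = 4.2621 kWh/t
Corrected W = EF·W_Bond = 1.2·4.2621 = 5.1145 kWh/t
Mill draw = 5.1145 × 1087.7 = 5563.1 kW

P = 5563.1 kW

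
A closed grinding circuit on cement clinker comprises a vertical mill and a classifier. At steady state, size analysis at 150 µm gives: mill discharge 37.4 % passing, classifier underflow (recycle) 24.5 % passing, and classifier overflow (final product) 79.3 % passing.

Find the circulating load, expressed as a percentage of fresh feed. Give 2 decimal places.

CL = 324.81 %

Let r = R/F. Size balance at 150 µm:
(1+r)·d = r·u + o ⇒ r = (o−d)/(d−u)
r = (79.3 − 37.4)/(37.4 − 24.5) = 41.9/12.9 = 3.2481
CL = 100·r = 324.81 %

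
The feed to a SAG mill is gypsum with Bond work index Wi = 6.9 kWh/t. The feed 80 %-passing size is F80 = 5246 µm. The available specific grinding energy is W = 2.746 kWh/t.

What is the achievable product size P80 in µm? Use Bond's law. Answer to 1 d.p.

Bond:  W = 10 Wi (1/√P − 1/√F)
P80^-0.5 = F80^-0.5 + W/(10 Wi)
  = 2.7460/(10·6.9) + 1/√5246 = 0.039797 + 0.013807 = 0.053604
P80 = (1/0.053604)² = 18.6554² = 348.03 µm

P80 = 348.0 µm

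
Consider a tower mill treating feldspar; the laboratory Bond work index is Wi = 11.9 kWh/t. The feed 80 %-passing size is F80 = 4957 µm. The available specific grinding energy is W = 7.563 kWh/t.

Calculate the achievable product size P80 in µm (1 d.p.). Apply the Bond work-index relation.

W_Bond = 10·Wi·(1/√P₈₀ − 1/√F₈₀)
⇒ 1/√P80 = W/(10·Wi) + 1/√F80
  = 7.5630/(10·11.9) + 1/√4957 = 0.063555 + 0.014203 = 0.077758
P80 = (1/0.077758)² = 12.8604² = 165.39 µm

P80 = 165.4 µm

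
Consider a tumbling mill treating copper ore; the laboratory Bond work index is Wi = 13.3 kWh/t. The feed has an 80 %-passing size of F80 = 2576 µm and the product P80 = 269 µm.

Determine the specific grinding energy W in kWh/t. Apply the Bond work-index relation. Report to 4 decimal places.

W = 5.4887 kWh/t

W = 10 Wi (P80^-0.5 − F80^-0.5)
1/√269 = 0.060971;  1/√2576 = 0.019703
W = 10·13.3·(0.060971 − 0.019703) = 5.4887 kWh/t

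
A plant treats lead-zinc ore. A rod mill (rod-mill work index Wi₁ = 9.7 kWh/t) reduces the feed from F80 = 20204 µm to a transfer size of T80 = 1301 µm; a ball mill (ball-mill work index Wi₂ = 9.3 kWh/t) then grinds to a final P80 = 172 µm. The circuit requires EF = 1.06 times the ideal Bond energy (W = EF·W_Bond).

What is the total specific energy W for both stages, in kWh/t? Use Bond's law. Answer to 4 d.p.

W = 6.9108 kWh/t

W = 10 Wi / √P80 − 10 Wi / √F80
Stage 1 (20204→1301 µm, Wi₁=9.7): W₁ = 10·9.7·(0.027724 − 0.007035) = 2.0068 kWh/t
Stage 2 (1301→172 µm, Wi₂=9.3): W₂ = 10·9.3·(0.076249 − 0.027724) = 4.5128 kWh/t
W = W₁ + W₂ = 2.0068 + 4.5128 = 6.5197 kWh/t
Apply correction: 6.5197 × 1.06 = 6.9108 kWh/t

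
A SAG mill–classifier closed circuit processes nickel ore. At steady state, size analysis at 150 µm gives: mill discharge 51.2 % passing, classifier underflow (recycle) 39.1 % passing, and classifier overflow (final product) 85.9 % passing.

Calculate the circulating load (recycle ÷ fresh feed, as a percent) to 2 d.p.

Mass balance on the −150 µm fraction:
(1+r)·d = r·u + o ⇒ r = (o−d)/(d−u)
r = (85.9 − 51.2)/(51.2 − 39.1) = 34.7/12.1 = 2.8678
CL = 100·r = 286.78 %

CL = 286.78 %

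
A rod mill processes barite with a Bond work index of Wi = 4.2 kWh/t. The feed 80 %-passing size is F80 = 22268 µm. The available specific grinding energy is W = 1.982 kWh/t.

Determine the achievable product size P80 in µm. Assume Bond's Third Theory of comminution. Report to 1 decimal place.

W_Bond = 10·Wi·(1/√P₈₀ − 1/√F₈₀)
P80^(−½) = W/(10 Wi) + F80^(−½)
  = 1.9820/(10·4.2) + 1/√22268 = 0.047190 + 0.006701 = 0.053892
P80 = (1/0.053892)² = 18.5557² = 344.31 µm

P80 = 344.3 µm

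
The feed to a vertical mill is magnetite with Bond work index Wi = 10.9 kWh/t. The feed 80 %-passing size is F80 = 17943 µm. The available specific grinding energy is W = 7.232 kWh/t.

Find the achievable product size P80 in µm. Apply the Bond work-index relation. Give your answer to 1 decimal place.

W_Bond = 10·Wi·(1/√P₈₀ − 1/√F₈₀)
1/√P80 = 1/√F80 + W/(10·Wi)
  = 7.2320/(10·10.9) + 1/√17943 = 0.066349 + 0.007465 = 0.073814
P80 = (1/0.073814)² = 13.5476² = 183.54 µm

P80 = 183.5 µm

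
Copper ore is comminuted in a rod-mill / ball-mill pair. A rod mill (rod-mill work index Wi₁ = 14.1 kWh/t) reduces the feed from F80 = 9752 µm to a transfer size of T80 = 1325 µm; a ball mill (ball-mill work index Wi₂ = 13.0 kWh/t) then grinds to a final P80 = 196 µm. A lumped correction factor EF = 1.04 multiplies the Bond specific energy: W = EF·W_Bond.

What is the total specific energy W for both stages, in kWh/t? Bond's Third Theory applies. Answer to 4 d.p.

W = 8.4865 kWh/t

W = 10·Wi·[P80^(−½) − F80^(−½)]
Stage 1 (9752→1325 µm, Wi₁=14.1): W₁ = 10·14.1·(0.027472 − 0.010126) = 2.4458 kWh/t
Stage 2 (1325→196 µm, Wi₂=13.0): W₂ = 10·13.0·(0.071429 − 0.027472) = 5.7143 kWh/t
W = W₁ + W₂ = 2.4458 + 5.7143 = 8.1601 kWh/t
Corrected W = EF·W_Bond = 1.04·8.1601 = 8.4865 kWh/t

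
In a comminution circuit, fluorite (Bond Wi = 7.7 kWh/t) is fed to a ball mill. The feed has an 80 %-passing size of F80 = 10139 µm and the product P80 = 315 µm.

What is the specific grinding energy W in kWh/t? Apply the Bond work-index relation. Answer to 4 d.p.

W_Bond = 10·Wi·(1/√P₈₀ − 1/√F₈₀)
1/√315 = 0.056344;  1/√10139 = 0.009931
W = 10·7.7·(0.056344 − 0.009931) = 3.5738 kWh/t

W = 3.5738 kWh/t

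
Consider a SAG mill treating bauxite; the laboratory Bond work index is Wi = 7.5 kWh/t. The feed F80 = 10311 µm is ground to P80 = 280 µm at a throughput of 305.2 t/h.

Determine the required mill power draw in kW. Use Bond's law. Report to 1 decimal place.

Bond: W = 10·Wi·(1/√P80 − 1/√F80)
W = 10·7.5·(1/√280 − 1/√10311) = 10·7.5·(0.049913) = 3.7435 kWh/t
Power = W × throughput = 3.7435 kWh/t × 305.2 t/h = 1142.5 kW

P = 1142.5 kW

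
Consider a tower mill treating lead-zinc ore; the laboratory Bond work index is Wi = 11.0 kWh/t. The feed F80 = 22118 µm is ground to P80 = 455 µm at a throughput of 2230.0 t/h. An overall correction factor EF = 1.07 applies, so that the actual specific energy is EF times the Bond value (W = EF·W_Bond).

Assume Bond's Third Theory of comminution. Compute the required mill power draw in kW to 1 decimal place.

W_Bond = 10·Wi·(1/√P₈₀ − 1/√F₈₀)
W = 10·11.0·(1/√455 − 1/√22118) = 10·11.0·(0.040157) = 4.4172 kWh/t
Apply correction: 4.4172 × 1.07 = 4.7264 kWh/t
Power = W × throughput = 4.7264 kWh/t × 2230.0 t/h = 10540.0 kW

P = 10540.0 kW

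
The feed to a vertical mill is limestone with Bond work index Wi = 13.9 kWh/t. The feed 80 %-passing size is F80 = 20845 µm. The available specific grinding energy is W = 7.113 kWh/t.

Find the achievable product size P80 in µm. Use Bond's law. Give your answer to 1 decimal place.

W_Bond = 10·Wi·(1/√P₈₀ − 1/√F₈₀)
1/√P80 = 1/√F80 + W/(10·Wi)
  = 7.1130/(10·13.9) + 1/√20845 = 0.051173 + 0.006926 = 0.058099
P80 = (1/0.058099)² = 17.2120² = 296.25 µm

P80 = 296.3 µm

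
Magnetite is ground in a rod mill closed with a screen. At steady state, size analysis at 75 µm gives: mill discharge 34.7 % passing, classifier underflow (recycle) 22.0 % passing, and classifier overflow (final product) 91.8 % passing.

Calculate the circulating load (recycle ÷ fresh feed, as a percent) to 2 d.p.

CL = 449.61 %

Balance %-passing 75 µm (r = R/F):
(1+r)·d = r·u + o ⇒ r = (o−d)/(d−u)
r = (91.8 − 34.7)/(34.7 − 22.0) = 57.1/12.7 = 4.4961
CL = 100·r = 449.61 %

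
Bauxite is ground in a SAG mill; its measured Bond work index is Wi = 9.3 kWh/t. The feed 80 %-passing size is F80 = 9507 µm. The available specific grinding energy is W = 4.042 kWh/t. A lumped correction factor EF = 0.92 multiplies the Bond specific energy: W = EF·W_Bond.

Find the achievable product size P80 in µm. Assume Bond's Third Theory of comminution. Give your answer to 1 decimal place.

Bond: W = 10·Wi·(1/√P80 − 1/√F80)
W_Bond = W / EF = 4.042 / 0.92 = 4.3935 kWh/t
1/√P80 = 1/√F80 + W_Bond/(10·Wi)
  = 4.3935/(10·9.3) + 1/√9507 = 0.047242 + 0.010256 = 0.057498
P80 = (1/0.057498)² = 17.3920² = 302.48 µm

P80 = 302.5 µm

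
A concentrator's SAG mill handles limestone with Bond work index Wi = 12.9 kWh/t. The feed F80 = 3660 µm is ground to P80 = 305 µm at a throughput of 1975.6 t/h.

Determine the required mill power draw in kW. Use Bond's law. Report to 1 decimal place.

W = 10 Wi / √P80 − 10 Wi / √F80
W = 10·12.9·(1/√305 − 1/√3660) = 10·12.9·(0.040730) = 5.2542 kWh/t
P_mill = W·ṁ = 5.2542·1975.6 = 10380.2 kW

P = 10380.2 kW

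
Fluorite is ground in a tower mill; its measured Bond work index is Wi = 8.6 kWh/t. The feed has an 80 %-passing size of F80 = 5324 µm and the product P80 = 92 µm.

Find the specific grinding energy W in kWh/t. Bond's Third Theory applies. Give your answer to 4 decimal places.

W = 7.7875 kWh/t

W = 10·Wi·(P80^(-½) − F80^(-½))
1/√92 = 0.104257;  1/√5324 = 0.013705
W = 10·8.6·(0.104257 − 0.013705) = 7.7875 kWh/t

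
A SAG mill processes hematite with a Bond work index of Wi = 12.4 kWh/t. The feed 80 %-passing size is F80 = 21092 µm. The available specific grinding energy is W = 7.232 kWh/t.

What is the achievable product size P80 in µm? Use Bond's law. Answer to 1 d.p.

W = 10 Wi (P80^-0.5 − F80^-0.5)
⇒ 1/√P80 = W/(10·Wi) + 1/√F80
  = 7.2320/(10·12.4) + 1/√21092 = 0.058323 + 0.006886 = 0.065208
P80 = (1/0.065208)² = 15.3355² = 235.18 µm

P80 = 235.2 µm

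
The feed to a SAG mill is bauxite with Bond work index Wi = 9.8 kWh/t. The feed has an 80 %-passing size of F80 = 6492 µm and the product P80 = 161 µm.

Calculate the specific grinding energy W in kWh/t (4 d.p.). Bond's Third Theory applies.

W = 10·Wi·(P80^(-½) − F80^(-½))
1/√161 = 0.078811;  1/√6492 = 0.012411
W = 10·9.8·(0.078811 − 0.012411) = 6.5072 kWh/t

W = 6.5072 kWh/t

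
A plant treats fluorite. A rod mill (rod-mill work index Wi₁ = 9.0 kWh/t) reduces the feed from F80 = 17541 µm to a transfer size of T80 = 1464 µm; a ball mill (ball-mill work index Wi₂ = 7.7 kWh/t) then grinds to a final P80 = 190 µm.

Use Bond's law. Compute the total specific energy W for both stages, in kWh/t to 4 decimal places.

W = 5.2464 kWh/t

Bond:  W = 10 Wi (1/√P − 1/√F)
Stage 1 (17541→1464 µm, Wi₁=9.0): W₁ = 10·9.0·(0.026135 − 0.007550) = 1.6726 kWh/t
Stage 2 (1464→190 µm, Wi₂=7.7): W₂ = 10·7.7·(0.072548 − 0.026135) = 3.5737 kWh/t
W = W₁ + W₂ = 1.6726 + 3.5737 = 5.2464 kWh/t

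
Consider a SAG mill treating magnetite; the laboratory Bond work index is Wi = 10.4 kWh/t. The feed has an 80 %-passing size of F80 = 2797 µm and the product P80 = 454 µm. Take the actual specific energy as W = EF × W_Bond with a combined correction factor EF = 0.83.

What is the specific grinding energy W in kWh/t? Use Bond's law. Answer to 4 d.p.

W = 2.4190 kWh/t

W = 10 Wi (1/√P80 − 1/√F80)  [Bond]
1/√454 = 0.046932;  1/√2797 = 0.018908
W = 10·10.4·(0.046932 − 0.018908) = 2.9145 kWh/t
With EF = 0.83: W = 2.9145·0.83 = 2.4190 kWh/t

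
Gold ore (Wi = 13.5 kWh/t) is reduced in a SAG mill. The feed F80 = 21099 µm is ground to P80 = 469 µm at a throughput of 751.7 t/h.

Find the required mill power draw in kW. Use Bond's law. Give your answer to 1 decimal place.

P = 3987.3 kW

W = 10 Wi (1/√P80 − 1/√F80)  [Bond]
W = 10·13.5·(1/√469 − 1/√21099) = 10·13.5·(0.039291) = 5.3043 kWh/t
Power = W × throughput = 5.3043 kWh/t × 751.7 t/h = 3987.3 kW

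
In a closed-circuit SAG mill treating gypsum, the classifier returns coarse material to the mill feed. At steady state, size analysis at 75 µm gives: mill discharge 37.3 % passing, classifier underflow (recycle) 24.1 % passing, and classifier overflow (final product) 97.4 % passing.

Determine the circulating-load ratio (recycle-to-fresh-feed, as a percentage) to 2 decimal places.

Mass balance on the −75 µm fraction:
r = (o − d)/(d − u)
r = (97.4 − 37.3)/(37.3 − 24.1) = 60.1/13.2 = 4.5530
CL = 100·r = 455.30 %

CL = 455.30 %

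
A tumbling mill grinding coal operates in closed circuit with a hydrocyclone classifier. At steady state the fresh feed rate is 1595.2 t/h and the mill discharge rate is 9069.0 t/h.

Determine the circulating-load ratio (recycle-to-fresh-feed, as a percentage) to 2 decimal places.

Discharge = new feed + return, hence
R = M − F = 9069.0 − 1595.2 = 7473.8 t/h
CL = 100·R/F = 100·7473.8/1595.2 = 468.52 %

CL = 468.52 %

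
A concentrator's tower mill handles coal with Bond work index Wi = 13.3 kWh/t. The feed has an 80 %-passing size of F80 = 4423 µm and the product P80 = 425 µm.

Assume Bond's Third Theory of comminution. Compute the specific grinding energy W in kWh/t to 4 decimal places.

W = 4.4516 kWh/t

W = 10 Wi (1/√P80 − 1/√F80)  [Bond]
1/√425 = 0.048507;  1/√4423 = 0.015036
W = 10·13.3·(0.048507 − 0.015036) = 4.4516 kWh/t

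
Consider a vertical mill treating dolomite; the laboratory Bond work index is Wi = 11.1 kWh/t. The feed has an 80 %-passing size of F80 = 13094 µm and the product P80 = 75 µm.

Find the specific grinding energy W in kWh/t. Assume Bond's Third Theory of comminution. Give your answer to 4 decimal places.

W = 10 Wi (P80^-0.5 − F80^-0.5)
1/√75 = 0.115470;  1/√13094 = 0.008739
W = 10·11.1·(0.115470 − 0.008739) = 11.8471 kWh/t

W = 11.8471 kWh/t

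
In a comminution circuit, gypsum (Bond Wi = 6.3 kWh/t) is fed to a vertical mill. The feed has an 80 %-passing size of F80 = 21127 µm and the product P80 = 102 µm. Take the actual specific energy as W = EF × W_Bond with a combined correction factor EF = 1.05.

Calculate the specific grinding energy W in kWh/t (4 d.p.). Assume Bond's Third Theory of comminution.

W = 10·Wi·(P80^(-½) − F80^(-½))
1/√102 = 0.099015;  1/√21127 = 0.006880
W = 10·6.3·(0.099015 − 0.006880) = 5.8045 kWh/t
W_actual = 1.05 × 5.8045 = 6.0947 kWh/t

W = 6.0947 kWh/t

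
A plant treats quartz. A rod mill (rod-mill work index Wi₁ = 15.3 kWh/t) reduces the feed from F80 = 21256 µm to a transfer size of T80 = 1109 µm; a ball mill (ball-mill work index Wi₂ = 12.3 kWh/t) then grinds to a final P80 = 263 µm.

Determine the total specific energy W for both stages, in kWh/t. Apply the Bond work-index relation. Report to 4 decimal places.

W = 7.4359 kWh/t

Bond:  W = 10 Wi (1/√P − 1/√F)
Stage 1 (21256→1109 µm, Wi₁=15.3): W₁ = 10·15.3·(0.030029 − 0.006859) = 3.5449 kWh/t
Stage 2 (1109→263 µm, Wi₂=12.3): W₂ = 10·12.3·(0.061663 − 0.030029) = 3.8910 kWh/t
W = W₁ + W₂ = 3.5449 + 3.8910 = 7.4359 kWh/t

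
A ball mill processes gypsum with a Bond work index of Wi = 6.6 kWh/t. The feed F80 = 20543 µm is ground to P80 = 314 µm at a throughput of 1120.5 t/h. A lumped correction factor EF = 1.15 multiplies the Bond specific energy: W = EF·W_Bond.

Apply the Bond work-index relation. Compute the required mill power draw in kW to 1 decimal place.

P = 4206.1 kW

W = 10·Wi·[P80^(−½) − F80^(−½)]
W = 10·6.6·(1/√314 − 1/√20543) = 10·6.6·(0.049456) = 3.2641 kWh/t
Apply correction: 3.2641 × 1.15 = 3.7537 kWh/t
Mill draw = 3.7537 × 1120.5 = 4206.1 kW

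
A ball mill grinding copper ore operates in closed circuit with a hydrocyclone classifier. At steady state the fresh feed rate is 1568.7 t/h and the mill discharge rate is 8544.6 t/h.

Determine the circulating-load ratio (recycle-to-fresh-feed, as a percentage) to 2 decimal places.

Steady state: M = F + R.
R = M − F = 8544.6 − 1568.7 = 6975.9 t/h
CL = 100·R/F = 100·6975.9/1568.7 = 444.69 %

CL = 444.69 %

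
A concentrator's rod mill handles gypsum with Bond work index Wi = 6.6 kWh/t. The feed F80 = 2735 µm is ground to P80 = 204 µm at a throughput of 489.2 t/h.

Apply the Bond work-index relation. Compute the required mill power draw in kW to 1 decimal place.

P = 1643.2 kW

W_Bond = 10·Wi·(1/√P₈₀ − 1/√F₈₀)
W = 10·6.6·(1/√204 − 1/√2735) = 10·6.6·(0.050893) = 3.3589 kWh/t
Power = W × throughput = 3.3589 kWh/t × 489.2 t/h = 1643.2 kW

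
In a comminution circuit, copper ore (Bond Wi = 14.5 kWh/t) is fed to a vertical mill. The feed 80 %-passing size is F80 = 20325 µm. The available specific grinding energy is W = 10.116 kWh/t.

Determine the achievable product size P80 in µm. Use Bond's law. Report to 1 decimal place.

W = 10 Wi / √P80 − 10 Wi / √F80
P80^-0.5 = F80^-0.5 + W/(10 Wi)
  = 10.1160/(10·14.5) + 1/√20325 = 0.069766 + 0.007014 = 0.076780
P80 = (1/0.076780)² = 13.0243² = 169.63 µm

P80 = 169.6 µm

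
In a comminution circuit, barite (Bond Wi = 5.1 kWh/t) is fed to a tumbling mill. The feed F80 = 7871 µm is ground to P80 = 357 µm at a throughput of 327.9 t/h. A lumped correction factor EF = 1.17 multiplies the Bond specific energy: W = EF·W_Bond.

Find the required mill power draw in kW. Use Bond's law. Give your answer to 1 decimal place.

W = 10·Wi·[P80^(−½) − F80^(−½)]
W = 10·5.1·(1/√357 − 1/√7871) = 10·5.1·(0.041654) = 2.1244 kWh/t
Corrected W = EF·W_Bond = 1.17·2.1244 = 2.4855 kWh/t
P_mill = W·ṁ = 2.4855·327.9 = 815.0 kW

P = 815.0 kW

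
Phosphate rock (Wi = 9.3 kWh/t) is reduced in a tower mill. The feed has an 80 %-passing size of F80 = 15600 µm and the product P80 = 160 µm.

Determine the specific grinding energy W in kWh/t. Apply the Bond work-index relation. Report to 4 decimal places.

W = 10 Wi (P80^-0.5 − F80^-0.5)
1/√160 = 0.079057;  1/√15600 = 0.008006
W = 10·9.3·(0.079057 − 0.008006) = 6.6077 kWh/t

W = 6.6077 kWh/t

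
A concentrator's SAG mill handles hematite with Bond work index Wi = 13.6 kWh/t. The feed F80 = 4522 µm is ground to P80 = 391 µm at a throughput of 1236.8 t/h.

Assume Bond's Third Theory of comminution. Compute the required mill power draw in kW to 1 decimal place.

P = 6005.1 kW

W_Bond = 10·Wi·(1/√P₈₀ − 1/√F₈₀)
W = 10·13.6·(1/√391 − 1/√4522) = 10·13.6·(0.035701) = 4.8554 kWh/t
P = W·T = 4.8554·1236.8 = 6005.1 kW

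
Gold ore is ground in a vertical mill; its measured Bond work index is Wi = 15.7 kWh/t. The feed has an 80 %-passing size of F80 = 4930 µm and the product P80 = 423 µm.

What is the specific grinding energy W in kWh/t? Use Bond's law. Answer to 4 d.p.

W = 5.3976 kWh/t

W = 10 Wi (P80^-0.5 − F80^-0.5)
1/√423 = 0.048622;  1/√4930 = 0.014242
W = 10·15.7·(0.048622 − 0.014242) = 5.3976 kWh/t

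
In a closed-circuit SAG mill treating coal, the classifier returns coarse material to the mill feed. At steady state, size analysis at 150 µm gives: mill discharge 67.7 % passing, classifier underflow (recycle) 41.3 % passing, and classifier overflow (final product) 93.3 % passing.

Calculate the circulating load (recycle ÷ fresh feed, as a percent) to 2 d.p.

Two-product formula at 150 µm:
Fd + Rd = Ru + Fo ⇒ R/F = (o−d)/(d−u)
r = (93.3 − 67.7)/(67.7 − 41.3) = 25.6/26.4 = 0.9697
CL = 100·r = 96.97 %

CL = 96.97 %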